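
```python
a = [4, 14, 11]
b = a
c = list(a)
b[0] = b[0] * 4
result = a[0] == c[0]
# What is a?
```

After line 1: a = [4, 14, 11]
After line 2 (b = a, alias): a = [4, 14, 11], b = [4, 14, 11]
After line 3 (c = list(a) is a copy, new object): c = [4, 14, 11]
After line 4 (b[0] = 4 * 4 = 16; mutates shared a/b): a = b = [16, 14, 11], c = [4, 14, 11]
After line 5 (a[0] = 16, c[0] = 4; result = False)

[16, 14, 11]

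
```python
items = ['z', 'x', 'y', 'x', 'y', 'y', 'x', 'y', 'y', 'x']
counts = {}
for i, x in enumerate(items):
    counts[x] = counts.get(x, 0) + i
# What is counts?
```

Initial: counts = {}, items = ['z', 'x', 'y', 'x', 'y', 'y', 'x', 'y', 'y', 'x']
i=0, x='z': counts = {'z': 0}
i=1, x='x': counts = {'z': 0, 'x': 1}
i=2, x='y': counts = {'z': 0, 'x': 1, 'y': 2}
i=3, x='x': counts = {'z': 0, 'x': 4, 'y': 2}
i=4, x='y': counts = {'z': 0, 'x': 4, 'y': 6}
i=5, x='y': counts = {'z': 0, 'x': 4, 'y': 11}
i=6, x='x': counts = {'z': 0, 'x': 10, 'y': 11}
i=7, x='y': counts = {'z': 0, 'x': 10, 'y': 18}
i=8, x='y': counts = {'z': 0, 'x': 10, 'y': 26}
i=9, x='x': counts = {'z': 0, 'x': 19, 'y': 26}

{'z': 0, 'x': 19, 'y': 26}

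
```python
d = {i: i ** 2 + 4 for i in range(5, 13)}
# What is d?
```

{5: 29, 6: 40, 7: 53, 8: 68, 9: 85, 10: 104, 11: 125, 12: 148}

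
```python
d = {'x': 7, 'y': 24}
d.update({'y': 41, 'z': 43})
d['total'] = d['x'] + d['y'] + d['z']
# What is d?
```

After line 1: d = {'x': 7, 'y': 24}
After line 2 (y overwritten, z added): d = {'x': 7, 'y': 41, 'z': 43}
After line 3 (total = 7 + 41 + 43 = 91): d = {'x': 7, 'y': 41, 'z': 43, 'total': 91}

{'x': 7, 'y': 41, 'z': 43, 'total': 91}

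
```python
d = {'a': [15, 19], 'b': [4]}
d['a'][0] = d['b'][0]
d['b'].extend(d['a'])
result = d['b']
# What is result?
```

After line 1: d = {'a': [15, 19], 'b': [4]}
After line 2 (a[0] = b[0] = 4): d = {'a': [4, 19], 'b': [4]}
After line 3 (b.extend(a) appends [4, 19]): d = {'a': [4, 19], 'b': [4, 4, 19]}
After line 4: result = d['b'] = [4, 4, 19]

[4, 4, 19]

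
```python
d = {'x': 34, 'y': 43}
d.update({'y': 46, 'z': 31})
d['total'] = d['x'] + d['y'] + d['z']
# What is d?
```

After line 1: d = {'x': 34, 'y': 43}
After line 2 (y overwritten, z added): d = {'x': 34, 'y': 46, 'z': 31}
After line 3 (total = 34 + 46 + 31 = 111): d = {'x': 34, 'y': 46, 'z': 31, 'total': 111}

{'x': 34, 'y': 46, 'z': 31, 'total': 111}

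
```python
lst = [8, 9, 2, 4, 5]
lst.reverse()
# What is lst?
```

[5, 4, 2, 9, 8]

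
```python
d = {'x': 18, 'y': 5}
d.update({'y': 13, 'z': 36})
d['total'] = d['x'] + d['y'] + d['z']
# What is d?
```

After line 1: d = {'x': 18, 'y': 5}
After line 2 (y overwritten, z added): d = {'x': 18, 'y': 13, 'z': 36}
After line 3 (total = 18 + 13 + 36 = 67): d = {'x': 18, 'y': 13, 'z': 36, 'total': 67}

{'x': 18, 'y': 13, 'z': 36, 'total': 67}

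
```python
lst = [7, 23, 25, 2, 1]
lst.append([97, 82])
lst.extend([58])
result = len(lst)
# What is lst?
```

After line 1: lst = [7, 23, 25, 2, 1]
After line 2 (append adds [97, 82] as single element): lst = [7, 23, 25, 2, 1, [97, 82]]
After line 3 (extend unpacks [58], adds 58): lst = [7, 23, 25, 2, 1, [97, 82], 58]
After line 4: result = len(lst) = 7

[7, 23, 25, 2, 1, [97, 82], 58]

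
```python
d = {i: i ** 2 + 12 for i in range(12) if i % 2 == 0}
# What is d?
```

{0: 12, 2: 16, 4: 28, 6: 48, 8: 76, 10: 112}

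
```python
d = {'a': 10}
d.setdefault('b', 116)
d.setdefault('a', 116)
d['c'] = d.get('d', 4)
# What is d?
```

After line 1: d = {'a': 10}
After line 2 (setdefault adds 'b'=116): d = {'a': 10, 'b': 116}
After line 3 (setdefault 'a' no-op, already exists): d = {'a': 10, 'b': 116}
After line 4 (get('d', 4) returns default since 'd' not in d): d = {'a': 10, 'b': 116, 'c': 4}

{'a': 10, 'b': 116, 'c': 4}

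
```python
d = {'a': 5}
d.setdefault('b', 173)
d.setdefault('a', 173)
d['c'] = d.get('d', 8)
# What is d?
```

After line 1: d = {'a': 5}
After line 2 (setdefault adds 'b'=173): d = {'a': 5, 'b': 173}
After line 3 (setdefault 'a' no-op, already exists): d = {'a': 5, 'b': 173}
After line 4 (get('d', 8) returns default since 'd' not in d): d = {'a': 5, 'b': 173, 'c': 8}

{'a': 5, 'b': 173, 'c': 8}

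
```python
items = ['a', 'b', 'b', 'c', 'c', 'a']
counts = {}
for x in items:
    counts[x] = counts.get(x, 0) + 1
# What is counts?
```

Initial: counts = {}, items = ['a', 'b', 'b', 'c', 'c', 'a']
See 'a': counts = {'a': 1}
See 'b': counts = {'a': 1, 'b': 1}
See 'b': counts = {'a': 1, 'b': 2}
See 'c': counts = {'a': 1, 'b': 2, 'c': 1}
See 'c': counts = {'a': 1, 'b': 2, 'c': 2}
See 'a': counts = {'a': 2, 'b': 2, 'c': 2}

{'a': 2, 'b': 2, 'c': 2}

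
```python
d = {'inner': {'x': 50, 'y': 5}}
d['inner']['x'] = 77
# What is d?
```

After line 1: d = {'inner': {'x': 50, 'y': 5}}
After line 2 (inner x overwritten): d = {'inner': {'x': 77, 'y': 5}}

{'inner': {'x': 77, 'y': 5}}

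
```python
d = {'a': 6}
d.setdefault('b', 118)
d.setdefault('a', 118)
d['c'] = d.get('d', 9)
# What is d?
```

After line 1: d = {'a': 6}
After line 2 (setdefault adds 'b'=118): d = {'a': 6, 'b': 118}
After line 3 (setdefault 'a' no-op, already exists): d = {'a': 6, 'b': 118}
After line 4 (get('d', 9) returns default since 'd' not in d): d = {'a': 6, 'b': 118, 'c': 9}

{'a': 6, 'b': 118, 'c': 9}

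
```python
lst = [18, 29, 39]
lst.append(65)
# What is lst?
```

[18, 29, 39, 65]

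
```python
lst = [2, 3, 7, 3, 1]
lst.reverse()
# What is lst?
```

[1, 3, 7, 3, 2]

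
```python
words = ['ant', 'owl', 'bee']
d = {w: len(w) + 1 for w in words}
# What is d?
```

{'ant': 4, 'owl': 4, 'bee': 4}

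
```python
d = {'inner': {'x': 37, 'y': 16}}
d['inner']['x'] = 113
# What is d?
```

After line 1: d = {'inner': {'x': 37, 'y': 16}}
After line 2 (inner x overwritten): d = {'inner': {'x': 113, 'y': 16}}

{'inner': {'x': 113, 'y': 16}}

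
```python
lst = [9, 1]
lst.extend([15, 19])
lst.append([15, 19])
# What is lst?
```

After line 1: lst = [9, 1]
After line 2 (extend unpacks [15, 19]): lst = [9, 1, 15, 19]
After line 3 (append adds [15, 19] as single element): lst = [9, 1, 15, 19, [15, 19]]

[9, 1, 15, 19, [15, 19]]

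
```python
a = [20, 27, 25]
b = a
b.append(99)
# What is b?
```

After line 1: a = [20, 27, 25]
After line 2 (b = a is an alias, same object): a = [20, 27, 25], b = [20, 27, 25]
After line 3 (b.append mutates the shared list): a = [20, 27, 25, 99], b = [20, 27, 25, 99]

[20, 27, 25, 99]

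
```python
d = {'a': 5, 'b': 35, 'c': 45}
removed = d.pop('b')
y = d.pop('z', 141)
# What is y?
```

After line 1: d = {'a': 5, 'b': 35, 'c': 45}
After line 2 (pop 'b' returns 35): d = {'a': 5, 'c': 45}, removed = 35
After line 3 (pop 'z' missing, returns default 141): d = {'a': 5, 'c': 45}, y = 141

141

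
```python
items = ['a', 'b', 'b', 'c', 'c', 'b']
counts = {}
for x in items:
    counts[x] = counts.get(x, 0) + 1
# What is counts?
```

Initial: counts = {}, items = ['a', 'b', 'b', 'c', 'c', 'b']
See 'a': counts = {'a': 1}
See 'b': counts = {'a': 1, 'b': 1}
See 'b': counts = {'a': 1, 'b': 2}
See 'c': counts = {'a': 1, 'b': 2, 'c': 1}
See 'c': counts = {'a': 1, 'b': 2, 'c': 2}
See 'b': counts = {'a': 1, 'b': 3, 'c': 2}

{'a': 1, 'b': 3, 'c': 2}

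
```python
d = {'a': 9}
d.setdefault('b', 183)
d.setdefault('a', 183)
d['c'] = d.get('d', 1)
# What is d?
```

After line 1: d = {'a': 9}
After line 2 (setdefault adds 'b'=183): d = {'a': 9, 'b': 183}
After line 3 (setdefault 'a' no-op, already exists): d = {'a': 9, 'b': 183}
After line 4 (get('d', 1) returns default since 'd' not in d): d = {'a': 9, 'b': 183, 'c': 1}

{'a': 9, 'b': 183, 'c': 1}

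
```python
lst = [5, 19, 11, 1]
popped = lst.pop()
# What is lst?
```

[5, 19, 11]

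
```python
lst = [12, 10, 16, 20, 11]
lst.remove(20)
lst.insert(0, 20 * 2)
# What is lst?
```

After line 1: lst = [12, 10, 16, 20, 11]
After line 2 (remove first 20): lst = [12, 10, 16, 11]
After line 3 (insert 40 at index 0): lst = [40, 12, 10, 16, 11]

[40, 12, 10, 16, 11]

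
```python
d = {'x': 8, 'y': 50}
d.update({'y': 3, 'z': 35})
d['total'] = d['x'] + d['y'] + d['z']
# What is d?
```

After line 1: d = {'x': 8, 'y': 50}
After line 2 (y overwritten, z added): d = {'x': 8, 'y': 3, 'z': 35}
After line 3 (total = 8 + 3 + 35 = 46): d = {'x': 8, 'y': 3, 'z': 35, 'total': 46}

{'x': 8, 'y': 3, 'z': 35, 'total': 46}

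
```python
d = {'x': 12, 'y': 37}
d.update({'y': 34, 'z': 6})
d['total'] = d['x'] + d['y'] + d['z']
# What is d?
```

After line 1: d = {'x': 12, 'y': 37}
After line 2 (y overwritten, z added): d = {'x': 12, 'y': 34, 'z': 6}
After line 3 (total = 12 + 34 + 6 = 52): d = {'x': 12, 'y': 34, 'z': 6, 'total': 52}

{'x': 12, 'y': 34, 'z': 6, 'total': 52}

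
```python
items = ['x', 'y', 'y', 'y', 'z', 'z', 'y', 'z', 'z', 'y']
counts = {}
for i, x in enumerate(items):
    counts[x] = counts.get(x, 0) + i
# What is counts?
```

Initial: counts = {}, items = ['x', 'y', 'y', 'y', 'z', 'z', 'y', 'z', 'z', 'y']
i=0, x='x': counts = {'x': 0}
i=1, x='y': counts = {'x': 0, 'y': 1}
i=2, x='y': counts = {'x': 0, 'y': 3}
i=3, x='y': counts = {'x': 0, 'y': 6}
i=4, x='z': counts = {'x': 0, 'y': 6, 'z': 4}
i=5, x='z': counts = {'x': 0, 'y': 6, 'z': 9}
i=6, x='y': counts = {'x': 0, 'y': 12, 'z': 9}
i=7, x='z': counts = {'x': 0, 'y': 12, 'z': 16}
i=8, x='z': counts = {'x': 0, 'y': 12, 'z': 24}
i=9, x='y': counts = {'x': 0, 'y': 21, 'z': 24}

{'x': 0, 'y': 21, 'z': 24}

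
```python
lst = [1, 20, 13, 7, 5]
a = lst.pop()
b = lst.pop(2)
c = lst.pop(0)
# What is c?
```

After line 1: lst = [1, 20, 13, 7, 5]
After line 2 (pop() -> a = 5): lst = [1, 20, 13, 7]
After line 3 (pop(2) -> b = 13): lst = [1, 20, 7]
After line 4 (pop(0) -> c = 1): lst = [20, 7]

1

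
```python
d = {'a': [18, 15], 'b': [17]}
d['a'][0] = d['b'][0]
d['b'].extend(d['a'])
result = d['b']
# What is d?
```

After line 1: d = {'a': [18, 15], 'b': [17]}
After line 2 (a[0] = b[0] = 17): d = {'a': [17, 15], 'b': [17]}
After line 3 (b.extend(a) appends [17, 15]): d = {'a': [17, 15], 'b': [17, 17, 15]}
After line 4: result = d['b'] = [17, 17, 15]

{'a': [17, 15], 'b': [17, 17, 15]}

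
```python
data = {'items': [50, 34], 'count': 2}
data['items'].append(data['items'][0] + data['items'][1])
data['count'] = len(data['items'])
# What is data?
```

After line 1: data = {'items': [50, 34], 'count': 2}
After line 2 (append 50 + 34 = 84): data = {'items': [50, 34, 84], 'count': 2}
After line 3 (count = len(items) = 3): data = {'items': [50, 34, 84], 'count': 3}

{'items': [50, 34, 84], 'count': 3}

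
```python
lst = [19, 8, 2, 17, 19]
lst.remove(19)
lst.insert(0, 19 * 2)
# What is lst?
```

After line 1: lst = [19, 8, 2, 17, 19]
After line 2 (remove first 19): lst = [8, 2, 17, 19]
After line 3 (insert 38 at index 0): lst = [38, 8, 2, 17, 19]

[38, 8, 2, 17, 19]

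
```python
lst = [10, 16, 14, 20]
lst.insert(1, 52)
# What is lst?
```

[10, 52, 16, 14, 20]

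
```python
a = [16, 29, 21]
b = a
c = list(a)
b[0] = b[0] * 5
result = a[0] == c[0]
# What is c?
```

After line 1: a = [16, 29, 21]
After line 2 (b = a, alias): a = [16, 29, 21], b = [16, 29, 21]
After line 3 (c = list(a) is a copy, new object): c = [16, 29, 21]
After line 4 (b[0] = 16 * 5 = 80; mutates shared a/b): a = b = [80, 29, 21], c = [16, 29, 21]
After line 5 (a[0] = 80, c[0] = 16; result = False)

[16, 29, 21]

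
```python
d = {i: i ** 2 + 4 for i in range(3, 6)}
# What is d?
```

{3: 13, 4: 20, 5: 29}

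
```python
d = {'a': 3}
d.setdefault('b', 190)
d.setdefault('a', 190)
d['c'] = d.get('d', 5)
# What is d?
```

After line 1: d = {'a': 3}
After line 2 (setdefault adds 'b'=190): d = {'a': 3, 'b': 190}
After line 3 (setdefault 'a' no-op, already exists): d = {'a': 3, 'b': 190}
After line 4 (get('d', 5) returns default since 'd' not in d): d = {'a': 3, 'b': 190, 'c': 5}

{'a': 3, 'b': 190, 'c': 5}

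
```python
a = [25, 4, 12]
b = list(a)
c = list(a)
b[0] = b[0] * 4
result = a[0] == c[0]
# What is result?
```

After line 1: a = [25, 4, 12]
After line 2 (b = list(a), copy): a = [25, 4, 12], b = [25, 4, 12]
After line 3 (c = list(a) is a copy, new object): c = [25, 4, 12]
After line 4 (b[0] = 25 * 4 = 100; only b mutates (copy)): a = [25, 4, 12], b = [100, 4, 12], c = [25, 4, 12]
After line 5 (a[0] = 25, c[0] = 25; result = True)

True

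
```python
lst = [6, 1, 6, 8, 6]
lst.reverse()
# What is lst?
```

[6, 8, 6, 1, 6]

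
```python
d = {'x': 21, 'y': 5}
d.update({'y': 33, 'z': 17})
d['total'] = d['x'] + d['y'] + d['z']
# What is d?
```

After line 1: d = {'x': 21, 'y': 5}
After line 2 (y overwritten, z added): d = {'x': 21, 'y': 33, 'z': 17}
After line 3 (total = 21 + 33 + 17 = 71): d = {'x': 21, 'y': 33, 'z': 17, 'total': 71}

{'x': 21, 'y': 33, 'z': 17, 'total': 71}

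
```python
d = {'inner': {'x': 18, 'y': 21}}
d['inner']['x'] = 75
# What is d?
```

After line 1: d = {'inner': {'x': 18, 'y': 21}}
After line 2 (inner x overwritten): d = {'inner': {'x': 75, 'y': 21}}

{'inner': {'x': 75, 'y': 21}}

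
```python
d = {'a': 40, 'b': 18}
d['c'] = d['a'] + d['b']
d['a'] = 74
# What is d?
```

After line 1: d = {'a': 40, 'b': 18}
After line 2 (d['c'] = 40 + 18): d = {'a': 40, 'b': 18, 'c': 58}
After line 3: d = {'a': 74, 'b': 18, 'c': 58}

{'a': 74, 'b': 18, 'c': 58}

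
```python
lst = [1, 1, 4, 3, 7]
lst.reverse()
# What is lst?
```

[7, 3, 4, 1, 1]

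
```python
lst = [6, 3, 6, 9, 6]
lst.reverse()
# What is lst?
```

[6, 9, 6, 3, 6]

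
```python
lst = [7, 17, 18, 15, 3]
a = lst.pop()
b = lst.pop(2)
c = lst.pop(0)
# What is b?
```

After line 1: lst = [7, 17, 18, 15, 3]
After line 2 (pop() -> a = 3): lst = [7, 17, 18, 15]
After line 3 (pop(2) -> b = 18): lst = [7, 17, 15]
After line 4 (pop(0) -> c = 7): lst = [17, 15]

18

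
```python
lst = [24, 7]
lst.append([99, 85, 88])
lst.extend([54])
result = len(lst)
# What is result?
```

After line 1: lst = [24, 7]
After line 2 (append adds [99, 85, 88] as single element): lst = [24, 7, [99, 85, 88]]
After line 3 (extend unpacks [54], adds 54): lst = [24, 7, [99, 85, 88], 54]
After line 4: result = len(lst) = 4

4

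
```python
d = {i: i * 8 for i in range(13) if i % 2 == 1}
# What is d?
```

{1: 8, 3: 24, 5: 40, 7: 56, 9: 72, 11: 88}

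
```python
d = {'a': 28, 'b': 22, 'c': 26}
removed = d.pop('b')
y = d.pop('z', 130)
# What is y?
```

After line 1: d = {'a': 28, 'b': 22, 'c': 26}
After line 2 (pop 'b' returns 22): d = {'a': 28, 'c': 26}, removed = 22
After line 3 (pop 'z' missing, returns default 130): d = {'a': 28, 'c': 26}, y = 130

130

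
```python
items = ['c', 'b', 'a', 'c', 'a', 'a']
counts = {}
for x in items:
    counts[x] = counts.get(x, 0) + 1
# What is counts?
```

Initial: counts = {}, items = ['c', 'b', 'a', 'c', 'a', 'a']
See 'c': counts = {'c': 1}
See 'b': counts = {'c': 1, 'b': 1}
See 'a': counts = {'c': 1, 'b': 1, 'a': 1}
See 'c': counts = {'c': 2, 'b': 1, 'a': 1}
See 'a': counts = {'c': 2, 'b': 1, 'a': 2}
See 'a': counts = {'c': 2, 'b': 1, 'a': 3}

{'c': 2, 'b': 1, 'a': 3}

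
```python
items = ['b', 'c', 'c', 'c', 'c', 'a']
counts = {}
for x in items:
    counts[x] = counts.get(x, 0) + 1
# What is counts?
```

Initial: counts = {}, items = ['b', 'c', 'c', 'c', 'c', 'a']
See 'b': counts = {'b': 1}
See 'c': counts = {'b': 1, 'c': 1}
See 'c': counts = {'b': 1, 'c': 2}
See 'c': counts = {'b': 1, 'c': 3}
See 'c': counts = {'b': 1, 'c': 4}
See 'a': counts = {'b': 1, 'c': 4, 'a': 1}

{'b': 1, 'c': 4, 'a': 1}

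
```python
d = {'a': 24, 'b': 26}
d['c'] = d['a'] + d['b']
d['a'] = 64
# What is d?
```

After line 1: d = {'a': 24, 'b': 26}
After line 2 (d['c'] = 24 + 26): d = {'a': 24, 'b': 26, 'c': 50}
After line 3: d = {'a': 64, 'b': 26, 'c': 50}

{'a': 64, 'b': 26, 'c': 50}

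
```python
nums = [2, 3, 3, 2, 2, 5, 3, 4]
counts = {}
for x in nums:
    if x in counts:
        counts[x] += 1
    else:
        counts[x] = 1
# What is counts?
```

Initial: counts = {}, nums = [2, 3, 3, 2, 2, 5, 3, 4]
See 2: counts = {2: 1}
See 3: counts = {2: 1, 3: 1}
See 3: counts = {2: 1, 3: 2}
See 2: counts = {2: 2, 3: 2}
See 2: counts = {2: 3, 3: 2}
See 5: counts = {2: 3, 3: 2, 5: 1}
See 3: counts = {2: 3, 3: 3, 5: 1}
See 4: counts = {2: 3, 3: 3, 5: 1, 4: 1}

{2: 3, 3: 3, 5: 1, 4: 1}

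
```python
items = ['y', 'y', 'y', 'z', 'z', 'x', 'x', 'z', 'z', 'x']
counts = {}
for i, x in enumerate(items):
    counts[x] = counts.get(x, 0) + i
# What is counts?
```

Initial: counts = {}, items = ['y', 'y', 'y', 'z', 'z', 'x', 'x', 'z', 'z', 'x']
i=0, x='y': counts = {'y': 0}
i=1, x='y': counts = {'y': 1}
i=2, x='y': counts = {'y': 3}
i=3, x='z': counts = {'y': 3, 'z': 3}
i=4, x='z': counts = {'y': 3, 'z': 7}
i=5, x='x': counts = {'y': 3, 'z': 7, 'x': 5}
i=6, x='x': counts = {'y': 3, 'z': 7, 'x': 11}
i=7, x='z': counts = {'y': 3, 'z': 14, 'x': 11}
i=8, x='z': counts = {'y': 3, 'z': 22, 'x': 11}
i=9, x='x': counts = {'y': 3, 'z': 22, 'x': 20}

{'y': 3, 'z': 22, 'x': 20}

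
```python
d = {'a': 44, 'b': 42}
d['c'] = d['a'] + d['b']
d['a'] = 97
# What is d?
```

After line 1: d = {'a': 44, 'b': 42}
After line 2 (d['c'] = 44 + 42): d = {'a': 44, 'b': 42, 'c': 86}
After line 3: d = {'a': 97, 'b': 42, 'c': 86}

{'a': 97, 'b': 42, 'c': 86}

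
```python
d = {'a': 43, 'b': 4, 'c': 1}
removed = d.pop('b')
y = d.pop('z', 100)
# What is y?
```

After line 1: d = {'a': 43, 'b': 4, 'c': 1}
After line 2 (pop 'b' returns 4): d = {'a': 43, 'c': 1}, removed = 4
After line 3 (pop 'z' missing, returns default 100): d = {'a': 43, 'c': 1}, y = 100

100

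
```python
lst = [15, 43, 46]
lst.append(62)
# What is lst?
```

[15, 43, 46, 62]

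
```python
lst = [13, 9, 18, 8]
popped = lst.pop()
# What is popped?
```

8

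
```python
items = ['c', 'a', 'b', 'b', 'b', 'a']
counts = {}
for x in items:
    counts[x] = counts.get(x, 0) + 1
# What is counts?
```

Initial: counts = {}, items = ['c', 'a', 'b', 'b', 'b', 'a']
See 'c': counts = {'c': 1}
See 'a': counts = {'c': 1, 'a': 1}
See 'b': counts = {'c': 1, 'a': 1, 'b': 1}
See 'b': counts = {'c': 1, 'a': 1, 'b': 2}
See 'b': counts = {'c': 1, 'a': 1, 'b': 3}
See 'a': counts = {'c': 1, 'a': 2, 'b': 3}

{'c': 1, 'a': 2, 'b': 3}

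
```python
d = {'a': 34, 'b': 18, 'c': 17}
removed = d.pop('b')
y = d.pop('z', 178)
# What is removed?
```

After line 1: d = {'a': 34, 'b': 18, 'c': 17}
After line 2 (pop 'b' returns 18): d = {'a': 34, 'c': 17}, removed = 18
After line 3 (pop 'z' missing, returns default 178): d = {'a': 34, 'c': 17}, y = 178

18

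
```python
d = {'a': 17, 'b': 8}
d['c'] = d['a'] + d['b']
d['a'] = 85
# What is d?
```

After line 1: d = {'a': 17, 'b': 8}
After line 2 (d['c'] = 17 + 8): d = {'a': 17, 'b': 8, 'c': 25}
After line 3: d = {'a': 85, 'b': 8, 'c': 25}

{'a': 85, 'b': 8, 'c': 25}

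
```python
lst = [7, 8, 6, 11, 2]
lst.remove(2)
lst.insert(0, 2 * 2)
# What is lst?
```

After line 1: lst = [7, 8, 6, 11, 2]
After line 2 (remove first 2): lst = [7, 8, 6, 11]
After line 3 (insert 4 at index 0): lst = [4, 7, 8, 6, 11]

[4, 7, 8, 6, 11]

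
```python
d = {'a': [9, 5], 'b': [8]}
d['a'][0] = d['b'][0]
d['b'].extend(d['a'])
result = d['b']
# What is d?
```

After line 1: d = {'a': [9, 5], 'b': [8]}
After line 2 (a[0] = b[0] = 8): d = {'a': [8, 5], 'b': [8]}
After line 3 (b.extend(a) appends [8, 5]): d = {'a': [8, 5], 'b': [8, 8, 5]}
After line 4: result = d['b'] = [8, 8, 5]

{'a': [8, 5], 'b': [8, 8, 5]}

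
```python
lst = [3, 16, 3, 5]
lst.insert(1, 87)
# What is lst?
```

[3, 87, 16, 3, 5]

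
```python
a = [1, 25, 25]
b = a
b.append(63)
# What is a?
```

After line 1: a = [1, 25, 25]
After line 2 (b = a is an alias, same object): a = [1, 25, 25], b = [1, 25, 25]
After line 3 (b.append mutates the shared list): a = [1, 25, 25, 63], b = [1, 25, 25, 63]

[1, 25, 25, 63]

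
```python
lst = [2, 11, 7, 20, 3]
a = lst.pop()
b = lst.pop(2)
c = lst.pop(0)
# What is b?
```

After line 1: lst = [2, 11, 7, 20, 3]
After line 2 (pop() -> a = 3): lst = [2, 11, 7, 20]
After line 3 (pop(2) -> b = 7): lst = [2, 11, 20]
After line 4 (pop(0) -> c = 2): lst = [11, 20]

7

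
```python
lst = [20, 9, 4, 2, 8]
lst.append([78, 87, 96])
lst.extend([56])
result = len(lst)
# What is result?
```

After line 1: lst = [20, 9, 4, 2, 8]
After line 2 (append adds [78, 87, 96] as single element): lst = [20, 9, 4, 2, 8, [78, 87, 96]]
After line 3 (extend unpacks [56], adds 56): lst = [20, 9, 4, 2, 8, [78, 87, 96], 56]
After line 4: result = len(lst) = 7

7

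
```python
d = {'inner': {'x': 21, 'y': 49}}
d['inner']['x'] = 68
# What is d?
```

After line 1: d = {'inner': {'x': 21, 'y': 49}}
After line 2 (inner x overwritten): d = {'inner': {'x': 68, 'y': 49}}

{'inner': {'x': 68, 'y': 49}}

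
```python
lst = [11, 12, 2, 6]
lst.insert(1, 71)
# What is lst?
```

[11, 71, 12, 2, 6]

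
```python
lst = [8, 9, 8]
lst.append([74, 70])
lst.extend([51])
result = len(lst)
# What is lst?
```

After line 1: lst = [8, 9, 8]
After line 2 (append adds [74, 70] as single element): lst = [8, 9, 8, [74, 70]]
After line 3 (extend unpacks [51], adds 51): lst = [8, 9, 8, [74, 70], 51]
After line 4: result = len(lst) = 5

[8, 9, 8, [74, 70], 51]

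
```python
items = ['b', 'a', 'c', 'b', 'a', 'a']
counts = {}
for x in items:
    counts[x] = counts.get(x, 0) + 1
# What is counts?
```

Initial: counts = {}, items = ['b', 'a', 'c', 'b', 'a', 'a']
See 'b': counts = {'b': 1}
See 'a': counts = {'b': 1, 'a': 1}
See 'c': counts = {'b': 1, 'a': 1, 'c': 1}
See 'b': counts = {'b': 2, 'a': 1, 'c': 1}
See 'a': counts = {'b': 2, 'a': 2, 'c': 1}
See 'a': counts = {'b': 2, 'a': 3, 'c': 1}

{'b': 2, 'a': 3, 'c': 1}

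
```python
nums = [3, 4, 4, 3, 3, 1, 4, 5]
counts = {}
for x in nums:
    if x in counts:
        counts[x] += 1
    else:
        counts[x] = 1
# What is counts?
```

Initial: counts = {}, nums = [3, 4, 4, 3, 3, 1, 4, 5]
See 3: counts = {3: 1}
See 4: counts = {3: 1, 4: 1}
See 4: counts = {3: 1, 4: 2}
See 3: counts = {3: 2, 4: 2}
See 3: counts = {3: 3, 4: 2}
See 1: counts = {3: 3, 4: 2, 1: 1}
See 4: counts = {3: 3, 4: 3, 1: 1}
See 5: counts = {3: 3, 4: 3, 1: 1, 5: 1}

{3: 3, 4: 3, 1: 1, 5: 1}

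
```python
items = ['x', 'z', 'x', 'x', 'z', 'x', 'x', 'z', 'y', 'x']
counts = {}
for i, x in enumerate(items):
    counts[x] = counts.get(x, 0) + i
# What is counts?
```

Initial: counts = {}, items = ['x', 'z', 'x', 'x', 'z', 'x', 'x', 'z', 'y', 'x']
i=0, x='x': counts = {'x': 0}
i=1, x='z': counts = {'x': 0, 'z': 1}
i=2, x='x': counts = {'x': 2, 'z': 1}
i=3, x='x': counts = {'x': 5, 'z': 1}
i=4, x='z': counts = {'x': 5, 'z': 5}
i=5, x='x': counts = {'x': 10, 'z': 5}
i=6, x='x': counts = {'x': 16, 'z': 5}
i=7, x='z': counts = {'x': 16, 'z': 12}
i=8, x='y': counts = {'x': 16, 'z': 12, 'y': 8}
i=9, x='x': counts = {'x': 25, 'z': 12, 'y': 8}

{'x': 25, 'z': 12, 'y': 8}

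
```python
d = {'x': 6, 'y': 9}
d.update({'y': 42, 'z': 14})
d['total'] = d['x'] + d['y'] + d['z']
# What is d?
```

After line 1: d = {'x': 6, 'y': 9}
After line 2 (y overwritten, z added): d = {'x': 6, 'y': 42, 'z': 14}
After line 3 (total = 6 + 42 + 14 = 62): d = {'x': 6, 'y': 42, 'z': 14, 'total': 62}

{'x': 6, 'y': 42, 'z': 14, 'total': 62}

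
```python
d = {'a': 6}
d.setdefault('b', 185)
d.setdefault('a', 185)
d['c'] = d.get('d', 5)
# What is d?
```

After line 1: d = {'a': 6}
After line 2 (setdefault adds 'b'=185): d = {'a': 6, 'b': 185}
After line 3 (setdefault 'a' no-op, already exists): d = {'a': 6, 'b': 185}
After line 4 (get('d', 5) returns default since 'd' not in d): d = {'a': 6, 'b': 185, 'c': 5}

{'a': 6, 'b': 185, 'c': 5}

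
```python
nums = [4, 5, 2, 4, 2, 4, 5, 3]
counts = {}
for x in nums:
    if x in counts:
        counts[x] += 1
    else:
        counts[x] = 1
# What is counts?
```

Initial: counts = {}, nums = [4, 5, 2, 4, 2, 4, 5, 3]
See 4: counts = {4: 1}
See 5: counts = {4: 1, 5: 1}
See 2: counts = {4: 1, 5: 1, 2: 1}
See 4: counts = {4: 2, 5: 1, 2: 1}
See 2: counts = {4: 2, 5: 1, 2: 2}
See 4: counts = {4: 3, 5: 1, 2: 2}
See 5: counts = {4: 3, 5: 2, 2: 2}
See 3: counts = {4: 3, 5: 2, 2: 2, 3: 1}

{4: 3, 5: 2, 2: 2, 3: 1}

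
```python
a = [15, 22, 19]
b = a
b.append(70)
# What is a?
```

After line 1: a = [15, 22, 19]
After line 2 (b = a is an alias, same object): a = [15, 22, 19], b = [15, 22, 19]
After line 3 (b.append mutates the shared list): a = [15, 22, 19, 70], b = [15, 22, 19, 70]

[15, 22, 19, 70]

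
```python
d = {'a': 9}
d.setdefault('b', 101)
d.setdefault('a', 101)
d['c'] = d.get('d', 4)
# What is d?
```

After line 1: d = {'a': 9}
After line 2 (setdefault adds 'b'=101): d = {'a': 9, 'b': 101}
After line 3 (setdefault 'a' no-op, already exists): d = {'a': 9, 'b': 101}
After line 4 (get('d', 4) returns default since 'd' not in d): d = {'a': 9, 'b': 101, 'c': 4}

{'a': 9, 'b': 101, 'c': 4}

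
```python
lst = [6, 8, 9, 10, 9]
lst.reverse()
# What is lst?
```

[9, 10, 9, 8, 6]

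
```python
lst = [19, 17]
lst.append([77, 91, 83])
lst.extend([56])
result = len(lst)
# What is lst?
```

After line 1: lst = [19, 17]
After line 2 (append adds [77, 91, 83] as single element): lst = [19, 17, [77, 91, 83]]
After line 3 (extend unpacks [56], adds 56): lst = [19, 17, [77, 91, 83], 56]
After line 4: result = len(lst) = 4

[19, 17, [77, 91, 83], 56]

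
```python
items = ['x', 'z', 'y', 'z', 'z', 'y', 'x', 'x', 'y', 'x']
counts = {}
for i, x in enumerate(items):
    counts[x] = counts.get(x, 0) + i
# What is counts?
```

Initial: counts = {}, items = ['x', 'z', 'y', 'z', 'z', 'y', 'x', 'x', 'y', 'x']
i=0, x='x': counts = {'x': 0}
i=1, x='z': counts = {'x': 0, 'z': 1}
i=2, x='y': counts = {'x': 0, 'z': 1, 'y': 2}
i=3, x='z': counts = {'x': 0, 'z': 4, 'y': 2}
i=4, x='z': counts = {'x': 0, 'z': 8, 'y': 2}
i=5, x='y': counts = {'x': 0, 'z': 8, 'y': 7}
i=6, x='x': counts = {'x': 6, 'z': 8, 'y': 7}
i=7, x='x': counts = {'x': 13, 'z': 8, 'y': 7}
i=8, x='y': counts = {'x': 13, 'z': 8, 'y': 15}
i=9, x='x': counts = {'x': 22, 'z': 8, 'y': 15}

{'x': 22, 'z': 8, 'y': 15}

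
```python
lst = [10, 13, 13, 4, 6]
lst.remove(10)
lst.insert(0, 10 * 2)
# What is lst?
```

After line 1: lst = [10, 13, 13, 4, 6]
After line 2 (remove first 10): lst = [13, 13, 4, 6]
After line 3 (insert 20 at index 0): lst = [20, 13, 13, 4, 6]

[20, 13, 13, 4, 6]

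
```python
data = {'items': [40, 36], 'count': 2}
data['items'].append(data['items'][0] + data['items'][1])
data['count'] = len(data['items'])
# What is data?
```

After line 1: data = {'items': [40, 36], 'count': 2}
After line 2 (append 40 + 36 = 76): data = {'items': [40, 36, 76], 'count': 2}
After line 3 (count = len(items) = 3): data = {'items': [40, 36, 76], 'count': 3}

{'items': [40, 36, 76], 'count': 3}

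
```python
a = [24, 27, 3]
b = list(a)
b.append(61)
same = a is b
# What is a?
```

After line 1: a = [24, 27, 3]
After line 2 (b = list(a) is a shallow copy, new object): a = [24, 27, 3], b = [24, 27, 3]
After line 3 (append only mutates b): a = [24, 27, 3], b = [24, 27, 3, 61]
After line 4 (same = a is b; different objects -> False): same = False

[24, 27, 3]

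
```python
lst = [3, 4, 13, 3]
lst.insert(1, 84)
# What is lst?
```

[3, 84, 4, 13, 3]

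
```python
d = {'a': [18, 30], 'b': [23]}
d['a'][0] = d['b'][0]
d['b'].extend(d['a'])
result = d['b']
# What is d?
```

After line 1: d = {'a': [18, 30], 'b': [23]}
After line 2 (a[0] = b[0] = 23): d = {'a': [23, 30], 'b': [23]}
After line 3 (b.extend(a) appends [23, 30]): d = {'a': [23, 30], 'b': [23, 23, 30]}
After line 4: result = d['b'] = [23, 23, 30]

{'a': [23, 30], 'b': [23, 23, 30]}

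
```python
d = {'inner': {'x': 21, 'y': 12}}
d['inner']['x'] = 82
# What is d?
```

After line 1: d = {'inner': {'x': 21, 'y': 12}}
After line 2 (inner x overwritten): d = {'inner': {'x': 82, 'y': 12}}

{'inner': {'x': 82, 'y': 12}}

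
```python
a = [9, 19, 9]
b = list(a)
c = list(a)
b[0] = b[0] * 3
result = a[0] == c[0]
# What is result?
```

After line 1: a = [9, 19, 9]
After line 2 (b = list(a), copy): a = [9, 19, 9], b = [9, 19, 9]
After line 3 (c = list(a) is a copy, new object): c = [9, 19, 9]
After line 4 (b[0] = 9 * 3 = 27; only b mutates (copy)): a = [9, 19, 9], b = [27, 19, 9], c = [9, 19, 9]
After line 5 (a[0] = 9, c[0] = 9; result = True)

True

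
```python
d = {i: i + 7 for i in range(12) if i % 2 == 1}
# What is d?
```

{1: 8, 3: 10, 5: 12, 7: 14, 9: 16, 11: 18}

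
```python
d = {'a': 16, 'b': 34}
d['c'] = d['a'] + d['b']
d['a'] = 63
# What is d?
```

After line 1: d = {'a': 16, 'b': 34}
After line 2 (d['c'] = 16 + 34): d = {'a': 16, 'b': 34, 'c': 50}
After line 3: d = {'a': 63, 'b': 34, 'c': 50}

{'a': 63, 'b': 34, 'c': 50}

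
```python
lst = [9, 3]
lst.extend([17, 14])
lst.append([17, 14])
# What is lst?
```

After line 1: lst = [9, 3]
After line 2 (extend unpacks [17, 14]): lst = [9, 3, 17, 14]
After line 3 (append adds [17, 14] as single element): lst = [9, 3, 17, 14, [17, 14]]

[9, 3, 17, 14, [17, 14]]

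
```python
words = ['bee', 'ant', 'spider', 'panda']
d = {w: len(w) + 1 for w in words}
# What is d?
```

{'bee': 4, 'ant': 4, 'spider': 7, 'panda': 6}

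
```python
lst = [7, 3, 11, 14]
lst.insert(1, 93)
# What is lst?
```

[7, 93, 3, 11, 14]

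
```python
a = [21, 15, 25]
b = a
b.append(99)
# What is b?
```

After line 1: a = [21, 15, 25]
After line 2 (b = a is an alias, same object): a = [21, 15, 25], b = [21, 15, 25]
After line 3 (b.append mutates the shared list): a = [21, 15, 25, 99], b = [21, 15, 25, 99]

[21, 15, 25, 99]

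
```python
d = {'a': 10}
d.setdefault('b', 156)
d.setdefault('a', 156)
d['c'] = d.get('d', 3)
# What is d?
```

After line 1: d = {'a': 10}
After line 2 (setdefault adds 'b'=156): d = {'a': 10, 'b': 156}
After line 3 (setdefault 'a' no-op, already exists): d = {'a': 10, 'b': 156}
After line 4 (get('d', 3) returns default since 'd' not in d): d = {'a': 10, 'b': 156, 'c': 3}

{'a': 10, 'b': 156, 'c': 3}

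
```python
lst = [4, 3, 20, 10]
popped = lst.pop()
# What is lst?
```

[4, 3, 20]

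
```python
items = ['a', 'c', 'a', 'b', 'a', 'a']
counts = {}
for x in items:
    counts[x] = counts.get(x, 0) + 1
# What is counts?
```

Initial: counts = {}, items = ['a', 'c', 'a', 'b', 'a', 'a']
See 'a': counts = {'a': 1}
See 'c': counts = {'a': 1, 'c': 1}
See 'a': counts = {'a': 2, 'c': 1}
See 'b': counts = {'a': 2, 'c': 1, 'b': 1}
See 'a': counts = {'a': 3, 'c': 1, 'b': 1}
See 'a': counts = {'a': 4, 'c': 1, 'b': 1}

{'a': 4, 'c': 1, 'b': 1}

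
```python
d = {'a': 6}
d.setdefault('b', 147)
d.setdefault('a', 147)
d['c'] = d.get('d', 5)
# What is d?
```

After line 1: d = {'a': 6}
After line 2 (setdefault adds 'b'=147): d = {'a': 6, 'b': 147}
After line 3 (setdefault 'a' no-op, already exists): d = {'a': 6, 'b': 147}
After line 4 (get('d', 5) returns default since 'd' not in d): d = {'a': 6, 'b': 147, 'c': 5}

{'a': 6, 'b': 147, 'c': 5}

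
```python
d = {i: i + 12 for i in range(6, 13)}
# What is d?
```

{6: 18, 7: 19, 8: 20, 9: 21, 10: 22, 11: 23, 12: 24}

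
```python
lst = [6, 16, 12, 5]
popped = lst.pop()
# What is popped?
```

5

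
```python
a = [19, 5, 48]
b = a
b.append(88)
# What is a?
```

After line 1: a = [19, 5, 48]
After line 2 (b = a is an alias, same object): a = [19, 5, 48], b = [19, 5, 48]
After line 3 (b.append mutates the shared list): a = [19, 5, 48, 88], b = [19, 5, 48, 88]

[19, 5, 48, 88]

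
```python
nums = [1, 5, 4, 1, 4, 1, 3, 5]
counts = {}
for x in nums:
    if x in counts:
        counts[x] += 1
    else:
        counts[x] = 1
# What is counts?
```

Initial: counts = {}, nums = [1, 5, 4, 1, 4, 1, 3, 5]
See 1: counts = {1: 1}
See 5: counts = {1: 1, 5: 1}
See 4: counts = {1: 1, 5: 1, 4: 1}
See 1: counts = {1: 2, 5: 1, 4: 1}
See 4: counts = {1: 2, 5: 1, 4: 2}
See 1: counts = {1: 3, 5: 1, 4: 2}
See 3: counts = {1: 3, 5: 1, 4: 2, 3: 1}
See 5: counts = {1: 3, 5: 2, 4: 2, 3: 1}

{1: 3, 5: 2, 4: 2, 3: 1}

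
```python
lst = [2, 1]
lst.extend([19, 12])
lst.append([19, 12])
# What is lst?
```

After line 1: lst = [2, 1]
After line 2 (extend unpacks [19, 12]): lst = [2, 1, 19, 12]
After line 3 (append adds [19, 12] as single element): lst = [2, 1, 19, 12, [19, 12]]

[2, 1, 19, 12, [19, 12]]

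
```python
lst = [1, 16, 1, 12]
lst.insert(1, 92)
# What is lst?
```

[1, 92, 16, 1, 12]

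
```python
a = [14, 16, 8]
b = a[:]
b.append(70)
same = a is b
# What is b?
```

After line 1: a = [14, 16, 8]
After line 2 (b = a[:] is a shallow copy, new object): a = [14, 16, 8], b = [14, 16, 8]
After line 3 (append only mutates b): a = [14, 16, 8], b = [14, 16, 8, 70]
After line 4 (same = a is b; different objects -> False): same = False

[14, 16, 8, 70]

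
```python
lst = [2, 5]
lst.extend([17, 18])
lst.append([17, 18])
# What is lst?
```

After line 1: lst = [2, 5]
After line 2 (extend unpacks [17, 18]): lst = [2, 5, 17, 18]
After line 3 (append adds [17, 18] as single element): lst = [2, 5, 17, 18, [17, 18]]

[2, 5, 17, 18, [17, 18]]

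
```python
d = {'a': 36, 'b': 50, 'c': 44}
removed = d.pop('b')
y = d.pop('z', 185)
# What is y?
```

After line 1: d = {'a': 36, 'b': 50, 'c': 44}
After line 2 (pop 'b' returns 50): d = {'a': 36, 'c': 44}, removed = 50
After line 3 (pop 'z' missing, returns default 185): d = {'a': 36, 'c': 44}, y = 185

185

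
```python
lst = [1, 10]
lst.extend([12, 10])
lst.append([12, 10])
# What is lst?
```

After line 1: lst = [1, 10]
After line 2 (extend unpacks [12, 10]): lst = [1, 10, 12, 10]
After line 3 (append adds [12, 10] as single element): lst = [1, 10, 12, 10, [12, 10]]

[1, 10, 12, 10, [12, 10]]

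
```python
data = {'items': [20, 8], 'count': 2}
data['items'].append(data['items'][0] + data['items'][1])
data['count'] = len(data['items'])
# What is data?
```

After line 1: data = {'items': [20, 8], 'count': 2}
After line 2 (append 20 + 8 = 28): data = {'items': [20, 8, 28], 'count': 2}
After line 3 (count = len(items) = 3): data = {'items': [20, 8, 28], 'count': 3}

{'items': [20, 8, 28], 'count': 3}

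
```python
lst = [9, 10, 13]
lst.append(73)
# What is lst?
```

[9, 10, 13, 73]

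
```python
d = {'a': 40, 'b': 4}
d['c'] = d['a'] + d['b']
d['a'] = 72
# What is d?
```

After line 1: d = {'a': 40, 'b': 4}
After line 2 (d['c'] = 40 + 4): d = {'a': 40, 'b': 4, 'c': 44}
After line 3: d = {'a': 72, 'b': 4, 'c': 44}

{'a': 72, 'b': 4, 'c': 44}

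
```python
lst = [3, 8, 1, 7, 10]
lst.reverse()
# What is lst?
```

[10, 7, 1, 8, 3]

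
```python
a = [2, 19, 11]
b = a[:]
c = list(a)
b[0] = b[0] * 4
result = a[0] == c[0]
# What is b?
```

After line 1: a = [2, 19, 11]
After line 2 (b = a[:], copy): a = [2, 19, 11], b = [2, 19, 11]
After line 3 (c = list(a) is a copy, new object): c = [2, 19, 11]
After line 4 (b[0] = 2 * 4 = 8; only b mutates (copy)): a = [2, 19, 11], b = [8, 19, 11], c = [2, 19, 11]
After line 5 (a[0] = 2, c[0] = 2; result = True)

[8, 19, 11]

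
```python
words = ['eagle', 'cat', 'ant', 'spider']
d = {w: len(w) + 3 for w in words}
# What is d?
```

{'eagle': 8, 'cat': 6, 'ant': 6, 'spider': 9}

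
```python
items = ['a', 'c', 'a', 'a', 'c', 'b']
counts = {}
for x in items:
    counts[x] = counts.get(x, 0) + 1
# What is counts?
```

Initial: counts = {}, items = ['a', 'c', 'a', 'a', 'c', 'b']
See 'a': counts = {'a': 1}
See 'c': counts = {'a': 1, 'c': 1}
See 'a': counts = {'a': 2, 'c': 1}
See 'a': counts = {'a': 3, 'c': 1}
See 'c': counts = {'a': 3, 'c': 2}
See 'b': counts = {'a': 3, 'c': 2, 'b': 1}

{'a': 3, 'c': 2, 'b': 1}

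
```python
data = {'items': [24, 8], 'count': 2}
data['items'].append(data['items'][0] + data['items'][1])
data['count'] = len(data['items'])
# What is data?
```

After line 1: data = {'items': [24, 8], 'count': 2}
After line 2 (append 24 + 8 = 32): data = {'items': [24, 8, 32], 'count': 2}
After line 3 (count = len(items) = 3): data = {'items': [24, 8, 32], 'count': 3}

{'items': [24, 8, 32], 'count': 3}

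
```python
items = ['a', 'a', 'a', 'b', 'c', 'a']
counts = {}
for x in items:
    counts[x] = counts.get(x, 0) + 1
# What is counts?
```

Initial: counts = {}, items = ['a', 'a', 'a', 'b', 'c', 'a']
See 'a': counts = {'a': 1}
See 'a': counts = {'a': 2}
See 'a': counts = {'a': 3}
See 'b': counts = {'a': 3, 'b': 1}
See 'c': counts = {'a': 3, 'b': 1, 'c': 1}
See 'a': counts = {'a': 4, 'b': 1, 'c': 1}

{'a': 4, 'b': 1, 'c': 1}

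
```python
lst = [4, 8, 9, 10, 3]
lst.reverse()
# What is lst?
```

[3, 10, 9, 8, 4]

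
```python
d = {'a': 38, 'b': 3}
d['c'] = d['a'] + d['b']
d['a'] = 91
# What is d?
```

After line 1: d = {'a': 38, 'b': 3}
After line 2 (d['c'] = 38 + 3): d = {'a': 38, 'b': 3, 'c': 41}
After line 3: d = {'a': 91, 'b': 3, 'c': 41}

{'a': 91, 'b': 3, 'c': 41}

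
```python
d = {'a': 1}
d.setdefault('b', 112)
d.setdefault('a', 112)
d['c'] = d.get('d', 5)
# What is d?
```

After line 1: d = {'a': 1}
After line 2 (setdefault adds 'b'=112): d = {'a': 1, 'b': 112}
After line 3 (setdefault 'a' no-op, already exists): d = {'a': 1, 'b': 112}
After line 4 (get('d', 5) returns default since 'd' not in d): d = {'a': 1, 'b': 112, 'c': 5}

{'a': 1, 'b': 112, 'c': 5}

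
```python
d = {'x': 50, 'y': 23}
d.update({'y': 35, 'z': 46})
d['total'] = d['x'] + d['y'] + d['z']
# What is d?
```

After line 1: d = {'x': 50, 'y': 23}
After line 2 (y overwritten, z added): d = {'x': 50, 'y': 35, 'z': 46}
After line 3 (total = 50 + 35 + 46 = 131): d = {'x': 50, 'y': 35, 'z': 46, 'total': 131}

{'x': 50, 'y': 35, 'z': 46, 'total': 131}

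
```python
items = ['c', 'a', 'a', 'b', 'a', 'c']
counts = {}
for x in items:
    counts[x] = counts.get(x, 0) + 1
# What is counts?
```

Initial: counts = {}, items = ['c', 'a', 'a', 'b', 'a', 'c']
See 'c': counts = {'c': 1}
See 'a': counts = {'c': 1, 'a': 1}
See 'a': counts = {'c': 1, 'a': 2}
See 'b': counts = {'c': 1, 'a': 2, 'b': 1}
See 'a': counts = {'c': 1, 'a': 3, 'b': 1}
See 'c': counts = {'c': 2, 'a': 3, 'b': 1}

{'c': 2, 'a': 3, 'b': 1}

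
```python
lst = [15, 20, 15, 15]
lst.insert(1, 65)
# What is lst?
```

[15, 65, 20, 15, 15]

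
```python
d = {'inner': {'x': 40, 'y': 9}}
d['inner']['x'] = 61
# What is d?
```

After line 1: d = {'inner': {'x': 40, 'y': 9}}
After line 2 (inner x overwritten): d = {'inner': {'x': 61, 'y': 9}}

{'inner': {'x': 61, 'y': 9}}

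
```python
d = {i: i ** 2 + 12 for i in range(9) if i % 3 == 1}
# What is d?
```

{1: 13, 4: 28, 7: 61}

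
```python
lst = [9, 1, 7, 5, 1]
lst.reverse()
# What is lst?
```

[1, 5, 7, 1, 9]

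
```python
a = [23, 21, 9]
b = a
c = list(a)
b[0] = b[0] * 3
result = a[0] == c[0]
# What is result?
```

After line 1: a = [23, 21, 9]
After line 2 (b = a, alias): a = [23, 21, 9], b = [23, 21, 9]
After line 3 (c = list(a) is a copy, new object): c = [23, 21, 9]
After line 4 (b[0] = 23 * 3 = 69; mutates shared a/b): a = b = [69, 21, 9], c = [23, 21, 9]
After line 5 (a[0] = 69, c[0] = 23; result = False)

False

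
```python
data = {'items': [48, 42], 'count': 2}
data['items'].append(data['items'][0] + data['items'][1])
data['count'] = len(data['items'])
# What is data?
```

After line 1: data = {'items': [48, 42], 'count': 2}
After line 2 (append 48 + 42 = 90): data = {'items': [48, 42, 90], 'count': 2}
After line 3 (count = len(items) = 3): data = {'items': [48, 42, 90], 'count': 3}

{'items': [48, 42, 90], 'count': 3}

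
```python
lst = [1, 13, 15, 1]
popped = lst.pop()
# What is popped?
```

1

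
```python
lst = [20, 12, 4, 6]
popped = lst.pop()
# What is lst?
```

[20, 12, 4]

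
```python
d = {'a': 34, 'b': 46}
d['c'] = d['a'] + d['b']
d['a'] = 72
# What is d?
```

After line 1: d = {'a': 34, 'b': 46}
After line 2 (d['c'] = 34 + 46): d = {'a': 34, 'b': 46, 'c': 80}
After line 3: d = {'a': 72, 'b': 46, 'c': 80}

{'a': 72, 'b': 46, 'c': 80}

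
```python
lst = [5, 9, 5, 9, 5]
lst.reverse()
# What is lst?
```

[5, 9, 5, 9, 5]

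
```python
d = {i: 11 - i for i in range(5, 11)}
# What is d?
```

{5: 6, 6: 5, 7: 4, 8: 3, 9: 2, 10: 1}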